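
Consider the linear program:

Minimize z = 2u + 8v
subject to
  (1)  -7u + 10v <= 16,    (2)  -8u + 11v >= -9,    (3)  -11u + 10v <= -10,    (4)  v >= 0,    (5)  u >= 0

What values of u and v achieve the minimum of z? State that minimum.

Extreme points and z = 2u + 8v:
  (266/3, 191/3) → z = 2060/3
  (13/2, 123/20) → z = 311/5
  (9/8, 0) → z = 9/4
  (10/11, 0) → z = 20/11

At the optimal vertex, -11u + 10v = -10 and v = 0.
Solving simultaneously gives u = 10/11, v = 0.

u = 10/11, v = 0, minimum z = 20/11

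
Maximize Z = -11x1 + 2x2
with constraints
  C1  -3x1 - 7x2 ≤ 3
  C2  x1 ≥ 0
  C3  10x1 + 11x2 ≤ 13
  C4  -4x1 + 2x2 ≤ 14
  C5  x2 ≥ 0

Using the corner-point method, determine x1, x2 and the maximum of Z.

Vertices and Z = -11x1 + 2x2:
  (0, 13/11) → Z = 26/11
  (0, 0) → Z = 0
  (13/10, 0) → Z = -143/10

x1 = 0, x2 = 13/11, maximum Z = 26/11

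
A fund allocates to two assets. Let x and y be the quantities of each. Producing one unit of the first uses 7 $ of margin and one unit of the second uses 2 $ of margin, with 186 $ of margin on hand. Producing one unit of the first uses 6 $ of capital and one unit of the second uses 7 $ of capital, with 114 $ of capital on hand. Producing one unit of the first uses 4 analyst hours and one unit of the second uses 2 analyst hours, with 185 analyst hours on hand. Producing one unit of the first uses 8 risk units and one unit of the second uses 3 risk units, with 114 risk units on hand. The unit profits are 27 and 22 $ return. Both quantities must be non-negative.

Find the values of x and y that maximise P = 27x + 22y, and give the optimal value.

x = 12, y = 6, maximum P = 456

Corner points and P = 27x + 22y:
  (0, 0) → P = 0
  (0, 114/7) → P = 2508/7
  (57/4, 0) → P = 1539/4
  (12, 6) → P = 456

The optimum lies where 6x + 7y = 114 and 8x + 3y = 114.
Solving simultaneously gives x = 12, y = 6.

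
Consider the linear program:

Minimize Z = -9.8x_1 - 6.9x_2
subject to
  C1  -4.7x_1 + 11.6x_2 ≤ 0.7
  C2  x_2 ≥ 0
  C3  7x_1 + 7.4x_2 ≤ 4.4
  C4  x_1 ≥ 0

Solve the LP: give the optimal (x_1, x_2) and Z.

At the optimal vertex, x_2 = 0 and 7x_1 + 7.4x_2 = 4.4.
Solving simultaneously gives x_1 = 22/35, x_2 = 0.

x_1 = 22/35, x_2 = 0, minimum Z = -154/25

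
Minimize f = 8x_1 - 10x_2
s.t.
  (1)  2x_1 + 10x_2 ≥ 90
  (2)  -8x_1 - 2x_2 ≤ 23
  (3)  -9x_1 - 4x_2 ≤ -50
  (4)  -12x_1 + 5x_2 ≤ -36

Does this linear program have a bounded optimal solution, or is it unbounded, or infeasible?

From the feasible point (81/13, 504/65), moving in the direction (5, 12) keeps every constraint satisfied while f decreases without bound.

unbounded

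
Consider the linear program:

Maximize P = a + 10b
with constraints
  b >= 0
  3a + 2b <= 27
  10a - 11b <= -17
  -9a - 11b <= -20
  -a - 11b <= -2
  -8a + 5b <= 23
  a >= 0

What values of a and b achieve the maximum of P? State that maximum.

Corner points and P = a + 10b:
  (263/53, 321/53) → P = 3473/53
  (89/31, 285/31) → P = 2939/31
  (3/19, 353/209) → P = 3563/209
  (0, 20/11) → P = 200/11
  (0, 23/5) → P = 46

a = 89/31, b = 285/31, maximum P = 2939/31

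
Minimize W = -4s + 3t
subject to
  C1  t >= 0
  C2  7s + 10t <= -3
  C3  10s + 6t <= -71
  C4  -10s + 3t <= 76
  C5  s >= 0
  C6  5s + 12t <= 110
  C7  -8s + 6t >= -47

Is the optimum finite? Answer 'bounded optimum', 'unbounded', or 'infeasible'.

infeasible

The boundaries t = 0 and 10s + 6t = -71 meet at (-71/10, 0), but that point violates s ≥ 0. Every candidate vertex is excluded by some other constraint, so the feasible region is empty.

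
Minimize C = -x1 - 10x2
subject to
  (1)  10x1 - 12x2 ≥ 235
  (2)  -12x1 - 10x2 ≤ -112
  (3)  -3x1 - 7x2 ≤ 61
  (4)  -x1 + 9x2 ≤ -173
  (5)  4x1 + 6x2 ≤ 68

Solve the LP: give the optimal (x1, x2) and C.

Feasible corners and C = -x1 - 10x2:
  (697/27, -178/9) → C = 4643/27
  (1369/59, -982/59) → C = 8451/59
  (421/5, -224/5) → C = 1819/5
  (275/7, -104/7) → C = 765/7

The binding constraints are -x1 + 9x2 = -173 and 4x1 + 6x2 = 68.
Solving simultaneously gives x1 = 275/7, x2 = -104/7.

x1 = 275/7, x2 = -104/7, minimum C = 765/7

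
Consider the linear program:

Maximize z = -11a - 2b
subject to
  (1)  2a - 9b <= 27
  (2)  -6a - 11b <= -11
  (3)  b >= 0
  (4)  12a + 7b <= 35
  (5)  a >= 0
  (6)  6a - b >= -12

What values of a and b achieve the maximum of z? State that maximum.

Corner points and z = -11a - 2b:
  (11/6, 0) → z = -121/6
  (0, 1) → z = -2
  (35/12, 0) → z = -385/12
  (0, 5) → z = -10

At the optimal vertex, -6a - 11b = -11 and a = 0.
Solving simultaneously gives a = 0, b = 1.

a = 0, b = 1, maximum z = -2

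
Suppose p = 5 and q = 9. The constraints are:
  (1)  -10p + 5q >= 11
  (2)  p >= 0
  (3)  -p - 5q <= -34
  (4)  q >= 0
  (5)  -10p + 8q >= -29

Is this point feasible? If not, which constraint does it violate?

not feasible — violates (1)

Constraint (1): -10p + 5q = -5, which is not ≥ 11. All other constraints are satisfied.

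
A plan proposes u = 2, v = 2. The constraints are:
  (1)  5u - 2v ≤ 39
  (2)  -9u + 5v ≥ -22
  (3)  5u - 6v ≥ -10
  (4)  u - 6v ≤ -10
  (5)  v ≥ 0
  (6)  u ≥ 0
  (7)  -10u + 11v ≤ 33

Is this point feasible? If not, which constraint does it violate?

feasible

(1): 6 ≤ 39 ✓
(2): -8 ≥ -22 ✓
(3): -2 ≥ -10 ✓
(4): -10 ≤ -10 ✓
(5): 2 ≥ 0 ✓
(6): 2 ≥ 0 ✓
(7): 2 ≤ 33 ✓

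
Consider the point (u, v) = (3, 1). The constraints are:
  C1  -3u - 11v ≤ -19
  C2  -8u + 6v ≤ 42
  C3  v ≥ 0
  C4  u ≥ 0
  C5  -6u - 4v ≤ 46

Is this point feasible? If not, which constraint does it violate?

C1: -20 ≤ -19 ✓
C2: -18 ≤ 42 ✓
C3: 1 ≥ 0 ✓
C4: 3 ≥ 0 ✓
C5: -22 ≤ 46 ✓

feasible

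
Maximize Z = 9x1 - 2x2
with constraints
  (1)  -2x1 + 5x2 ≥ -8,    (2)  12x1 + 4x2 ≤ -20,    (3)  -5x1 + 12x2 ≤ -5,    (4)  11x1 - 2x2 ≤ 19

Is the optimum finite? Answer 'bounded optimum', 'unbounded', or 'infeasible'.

bounded optimum

Vertices and Z = 9x1 - 2x2:
  (-1, -2) → Z = -5
  (-71, -30) → Z = -579
  (-55/41, -40/41) → Z = -415/41
The feasible region has finitely many vertices and no improving ray; the maximum is -5 at (-1, -2).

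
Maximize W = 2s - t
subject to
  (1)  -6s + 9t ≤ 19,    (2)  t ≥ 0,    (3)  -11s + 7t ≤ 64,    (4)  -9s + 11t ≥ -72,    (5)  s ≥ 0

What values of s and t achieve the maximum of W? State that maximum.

Corner points and W = 2s - t:
  (857/15, 201/5) → W = 1111/15
  (0, 19/9) → W = -19/9
  (8, 0) → W = 16
  (0, 0) → W = 0

The optimum lies where -6s + 9t = 19 and -9s + 11t = -72.
Solving simultaneously gives s = 857/15, t = 201/5.

s = 857/15, t = 201/5, maximum W = 1111/15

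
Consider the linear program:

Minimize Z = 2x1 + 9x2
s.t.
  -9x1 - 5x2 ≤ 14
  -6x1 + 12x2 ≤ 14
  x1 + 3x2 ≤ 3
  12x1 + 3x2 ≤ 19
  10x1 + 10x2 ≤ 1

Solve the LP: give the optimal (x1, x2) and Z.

x1 = 137/33, x2 = -113/11, minimum Z = -2777/33

At the optimal vertex, -9x1 - 5x2 = 14 and 12x1 + 3x2 = 19.
Solving simultaneously gives x1 = 137/33, x2 = -113/11.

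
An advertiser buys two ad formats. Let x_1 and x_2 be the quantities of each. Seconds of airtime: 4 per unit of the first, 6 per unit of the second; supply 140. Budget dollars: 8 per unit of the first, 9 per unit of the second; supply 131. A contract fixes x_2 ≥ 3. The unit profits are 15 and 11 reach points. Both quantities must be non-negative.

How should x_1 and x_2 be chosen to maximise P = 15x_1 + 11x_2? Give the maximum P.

x_1 = 13, x_2 = 3, maximum P = 228

Vertices and P = 15x_1 + 11x_2:
  (0, 131/9) → P = 1441/9
  (0, 3) → P = 33
  (13, 3) → P = 228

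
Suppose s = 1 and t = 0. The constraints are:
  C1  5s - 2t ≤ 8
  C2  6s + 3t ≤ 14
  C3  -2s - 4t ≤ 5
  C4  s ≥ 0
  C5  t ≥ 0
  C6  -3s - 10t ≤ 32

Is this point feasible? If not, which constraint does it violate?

feasible

C1: 5 ≤ 8 ✓
C2: 6 ≤ 14 ✓
C3: -2 ≤ 5 ✓
C4: 1 ≥ 0 ✓
C5: 0 ≥ 0 ✓
C6: -3 ≤ 32 ✓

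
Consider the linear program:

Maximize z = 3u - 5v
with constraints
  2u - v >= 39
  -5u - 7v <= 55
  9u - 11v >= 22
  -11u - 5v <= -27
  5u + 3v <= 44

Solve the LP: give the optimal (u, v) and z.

The binding constraints are -5u - 7v = 55 and 5u + 3v = 44.
Solving simultaneously gives u = 473/20, v = -99/4.

u = 473/20, v = -99/4, maximum z = 1947/10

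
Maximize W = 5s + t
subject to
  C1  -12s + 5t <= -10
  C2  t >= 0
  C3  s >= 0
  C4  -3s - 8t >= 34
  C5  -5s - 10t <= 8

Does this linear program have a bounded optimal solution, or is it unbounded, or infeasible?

infeasible

The boundaries -12s + 5t = -10 and t = 0 meet at (5/6, 0), but that point violates -3s - 8t ≥ 34. Every candidate vertex is excluded by some other constraint, so the feasible region is empty.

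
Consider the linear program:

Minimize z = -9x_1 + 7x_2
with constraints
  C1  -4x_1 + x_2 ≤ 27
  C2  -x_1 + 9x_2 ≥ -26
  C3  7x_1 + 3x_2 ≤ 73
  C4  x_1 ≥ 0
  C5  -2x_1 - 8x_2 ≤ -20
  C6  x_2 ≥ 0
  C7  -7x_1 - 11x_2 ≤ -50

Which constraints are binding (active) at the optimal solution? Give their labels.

C3 and C6

Extreme points and z = -9x_1 + 7x_2:
  (0, 73/3) → z = 511/3
  (73/7, 0) → z = -657/7
  (0, 50/11) → z = 350/11
  (10, 0) → z = -90
  (90/17, 20/17) → z = -670/17

The minimum is at (73/7, 0). Substituting into each constraint, equality holds for C3 and C6; the remaining constraints have slack.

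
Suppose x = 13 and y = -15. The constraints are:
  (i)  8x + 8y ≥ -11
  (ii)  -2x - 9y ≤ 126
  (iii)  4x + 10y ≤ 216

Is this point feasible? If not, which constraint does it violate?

not feasible — violates (i)

Constraint (i): 8x + 8y = -16, which is not ≥ -11. All other constraints are satisfied.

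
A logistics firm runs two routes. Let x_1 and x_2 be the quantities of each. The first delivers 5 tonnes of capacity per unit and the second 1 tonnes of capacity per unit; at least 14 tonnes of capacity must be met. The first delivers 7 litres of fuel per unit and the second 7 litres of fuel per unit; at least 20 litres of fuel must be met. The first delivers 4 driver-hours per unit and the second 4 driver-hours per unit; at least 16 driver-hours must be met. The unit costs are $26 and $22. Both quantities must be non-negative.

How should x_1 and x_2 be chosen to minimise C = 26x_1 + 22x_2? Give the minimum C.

x_1 = 5/2, x_2 = 3/2, minimum C = 98

The feasible region is unbounded (it extends along (0, 1), (1, 0)), but C strictly increases along every unbounded feasible direction, so there is no improving ray and the minimum is attained at a vertex.

The binding constraints are 5x_1 + x_2 = 14 and 4x_1 + 4x_2 = 16.
Solving simultaneously gives x_1 = 5/2, x_2 = 3/2.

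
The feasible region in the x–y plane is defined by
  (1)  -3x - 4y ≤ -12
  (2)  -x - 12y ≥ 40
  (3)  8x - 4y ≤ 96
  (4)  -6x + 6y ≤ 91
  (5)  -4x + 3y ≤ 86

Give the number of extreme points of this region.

Pairwise boundary intersections that survive every other constraint:
  (19/2, -33/8)
  (108/11, -48/11)
  (248/25, -104/25)

3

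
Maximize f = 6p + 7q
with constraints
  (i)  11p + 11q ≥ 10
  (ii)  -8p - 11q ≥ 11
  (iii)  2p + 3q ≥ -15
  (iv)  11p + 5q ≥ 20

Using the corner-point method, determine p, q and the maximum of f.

p = 66, q = -49, maximum f = 53

Vertices and f = 6p + 7q:
  (7, -67/11) → f = -7/11
  (195/11, -185/11) → f = -125/11
  (66, -49) → f = 53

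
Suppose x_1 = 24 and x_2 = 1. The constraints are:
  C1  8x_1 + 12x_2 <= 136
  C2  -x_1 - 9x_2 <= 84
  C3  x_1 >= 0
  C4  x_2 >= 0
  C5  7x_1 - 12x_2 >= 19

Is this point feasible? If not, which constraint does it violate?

not feasible — violates C1

Constraint C1: 8x_1 + 12x_2 = 204, which is not ≤ 136. All other constraints are satisfied.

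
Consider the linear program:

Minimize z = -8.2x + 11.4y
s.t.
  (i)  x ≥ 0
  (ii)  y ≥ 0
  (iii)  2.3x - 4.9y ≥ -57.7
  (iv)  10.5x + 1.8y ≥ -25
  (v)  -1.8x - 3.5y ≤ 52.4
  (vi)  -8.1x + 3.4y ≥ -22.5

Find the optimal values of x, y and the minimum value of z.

x = 25/9, y = 0, minimum z = -205/9

Corner points and z = -8.2x + 11.4y:
  (0, 0) → z = 0
  (0, 577/49) → z = 32889/245
  (25/9, 0) → z = -205/9
  (30643/3187, 51912/3187) → z = 1702621/15935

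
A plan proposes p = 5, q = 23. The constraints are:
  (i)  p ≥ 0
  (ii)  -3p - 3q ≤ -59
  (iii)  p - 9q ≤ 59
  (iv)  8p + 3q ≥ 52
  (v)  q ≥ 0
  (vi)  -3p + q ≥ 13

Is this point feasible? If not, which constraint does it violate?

not feasible — violates (vi)

Constraint (vi): -3p + q = 8, which is not ≥ 13. All other constraints are satisfied.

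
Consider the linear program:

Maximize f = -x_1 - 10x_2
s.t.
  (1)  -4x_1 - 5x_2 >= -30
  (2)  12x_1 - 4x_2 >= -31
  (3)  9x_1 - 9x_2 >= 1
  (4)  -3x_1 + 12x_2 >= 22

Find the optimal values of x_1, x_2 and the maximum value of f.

x_1 = 70/27, x_2 = 67/27, maximum f = -740/27

Corner points and f = -x_1 - 10x_2:
  (275/81, 266/81) → f = -2935/81
  (250/63, 178/63) → f = -290/9
  (70/27, 67/27) → f = -740/27

The optimum lies where 9x_1 - 9x_2 = 1 and -3x_1 + 12x_2 = 22.
Solving simultaneously gives x_1 = 70/27, x_2 = 67/27.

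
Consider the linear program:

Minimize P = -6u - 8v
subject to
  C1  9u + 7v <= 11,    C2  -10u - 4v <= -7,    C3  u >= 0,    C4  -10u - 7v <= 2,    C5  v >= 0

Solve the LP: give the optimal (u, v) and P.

Vertices and P = -6u - 8v:
  (5/34, 47/34) → P = -203/17
  (11/9, 0) → P = -22/3
  (7/10, 0) → P = -21/5

u = 5/34, v = 47/34, minimum P = -203/17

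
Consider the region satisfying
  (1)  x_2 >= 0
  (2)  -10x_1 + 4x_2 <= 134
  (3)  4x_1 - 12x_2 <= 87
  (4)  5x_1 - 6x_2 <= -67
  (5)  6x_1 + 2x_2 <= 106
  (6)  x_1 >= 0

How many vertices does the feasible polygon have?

4

Intersecting each pair of boundary lines and keeping only the points that satisfy every inequality leaves:
  (39/11, 466/11)
  (0, 67/2)
  (251/23, 466/23)
  (0, 67/6)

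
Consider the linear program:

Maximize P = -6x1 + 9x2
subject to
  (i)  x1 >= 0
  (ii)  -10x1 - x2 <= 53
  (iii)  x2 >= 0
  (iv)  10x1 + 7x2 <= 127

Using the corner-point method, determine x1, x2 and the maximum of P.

Feasible corners and P = -6x1 + 9x2:
  (0, 0) → P = 0
  (0, 127/7) → P = 1143/7
  (127/10, 0) → P = -381/5

The optimum lies where x1 = 0 and 10x1 + 7x2 = 127.
Solving simultaneously gives x1 = 0, x2 = 127/7.

x1 = 0, x2 = 127/7, maximum P = 1143/7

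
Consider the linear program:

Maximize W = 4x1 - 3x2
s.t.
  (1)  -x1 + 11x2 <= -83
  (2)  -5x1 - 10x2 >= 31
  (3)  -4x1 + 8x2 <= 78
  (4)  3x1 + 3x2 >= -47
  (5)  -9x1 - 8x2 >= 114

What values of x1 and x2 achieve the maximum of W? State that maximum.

x1 = 34/3, x2 = -27, maximum W = 379/3

Vertices and W = 4x1 - 3x2:
  (-67/9, -74/9) → W = -46/9
  (-590/107, -861/107) → W = 223/107
  (34/3, -27) → W = 379/3

The optimum lies where 3x1 + 3x2 = -47 and -9x1 - 8x2 = 114.
Solving simultaneously gives x1 = 34/3, x2 = -27.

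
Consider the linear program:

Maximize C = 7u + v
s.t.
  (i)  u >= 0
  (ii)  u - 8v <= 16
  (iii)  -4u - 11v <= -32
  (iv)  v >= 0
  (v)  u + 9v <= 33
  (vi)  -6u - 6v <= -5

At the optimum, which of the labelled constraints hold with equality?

(ii) and (v)

Vertices and C = 7u + v:
  (0, 32/11) → C = 32/11
  (0, 11/3) → C = 11/3
  (16, 0) → C = 112
  (24, 1) → C = 169
  (8, 0) → C = 56

The maximum is at (24, 1). Substituting into each constraint, equality holds for (ii) and (v); the remaining constraints have slack.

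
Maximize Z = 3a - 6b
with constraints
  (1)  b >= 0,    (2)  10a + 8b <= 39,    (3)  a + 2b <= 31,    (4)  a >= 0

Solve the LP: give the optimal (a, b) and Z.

a = 39/10, b = 0, maximum Z = 117/10

Corner points and Z = 3a - 6b:
  (39/10, 0) → Z = 117/10
  (0, 0) → Z = 0
  (0, 39/8) → Z = -117/4

The binding constraints are b = 0 and 10a + 8b = 39.
Solving simultaneously gives a = 39/10, b = 0.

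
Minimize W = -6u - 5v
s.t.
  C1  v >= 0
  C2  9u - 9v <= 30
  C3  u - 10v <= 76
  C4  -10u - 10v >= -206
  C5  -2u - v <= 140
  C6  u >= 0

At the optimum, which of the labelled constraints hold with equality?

C2 and C4

Vertices and W = -6u - 5v:
  (10/3, 0) → W = -20
  (0, 0) → W = 0
  (359/30, 259/30) → W = -3449/30
  (0, 103/5) → W = -103

The minimum is at (359/30, 259/30). Substituting into each constraint, equality holds for C2 and C4; the remaining constraints have slack.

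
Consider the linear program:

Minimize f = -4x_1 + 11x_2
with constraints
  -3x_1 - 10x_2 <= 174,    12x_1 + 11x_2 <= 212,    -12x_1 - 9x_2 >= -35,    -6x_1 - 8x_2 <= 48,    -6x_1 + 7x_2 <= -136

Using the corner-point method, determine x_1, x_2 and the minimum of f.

Vertices and f = -4x_1 + 11x_2:
  (356/21, -131/7) → f = -821/3
  (1469/138, -237/23) → f = -10759/69
  (376/45, -184/15) → f = -7576/45

x_1 = 356/21, x_2 = -131/7, minimum f = -821/3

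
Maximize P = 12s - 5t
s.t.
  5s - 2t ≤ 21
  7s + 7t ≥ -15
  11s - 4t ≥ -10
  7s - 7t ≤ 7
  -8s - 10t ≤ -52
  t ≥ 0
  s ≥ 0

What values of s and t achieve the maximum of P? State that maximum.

The feasible region is unbounded (it extends along (4, 11), (2, 5)), but P strictly decreases along every unbounded feasible direction, so there is no improving ray and the maximum is attained at a vertex.

The binding constraints are 5s - 2t = 21 and 7s - 7t = 7.
Solving simultaneously gives s = 19/3, t = 16/3.

s = 19/3, t = 16/3, maximum P = 148/3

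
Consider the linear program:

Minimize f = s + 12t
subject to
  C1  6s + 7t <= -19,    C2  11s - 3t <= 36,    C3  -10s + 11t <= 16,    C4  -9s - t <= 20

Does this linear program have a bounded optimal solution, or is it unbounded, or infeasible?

Feasible corners and f = s + 12t:
  (39/19, -85/19) → f = -981/19
  (-121/57, -17/19) → f = -733/57
  (-12/19, -272/19) → f = -3276/19
The feasible region has finitely many vertices and no improving ray; the minimum is -3276/19 at (-12/19, -272/19).

bounded optimum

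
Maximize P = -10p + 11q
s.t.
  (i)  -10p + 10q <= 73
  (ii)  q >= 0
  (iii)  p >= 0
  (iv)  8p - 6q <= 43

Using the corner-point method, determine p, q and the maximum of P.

p = 217/5, q = 507/10, maximum P = 1237/10

Vertices and P = -10p + 11q:
  (0, 73/10) → P = 803/10
  (217/5, 507/10) → P = 1237/10
  (0, 0) → P = 0
  (43/8, 0) → P = -215/4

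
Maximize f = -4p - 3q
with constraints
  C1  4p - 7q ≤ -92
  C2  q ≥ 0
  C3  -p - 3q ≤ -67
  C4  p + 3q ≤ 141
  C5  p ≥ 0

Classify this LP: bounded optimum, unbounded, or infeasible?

bounded optimum

Corner points and f = -4p - 3q:
  (193/19, 360/19) → f = -1852/19
  (711/19, 656/19) → f = -4812/19
  (0, 67/3) → f = -67
  (0, 47) → f = -141
The feasible region has finitely many vertices and no improving ray; the maximum is -67 at (0, 67/3).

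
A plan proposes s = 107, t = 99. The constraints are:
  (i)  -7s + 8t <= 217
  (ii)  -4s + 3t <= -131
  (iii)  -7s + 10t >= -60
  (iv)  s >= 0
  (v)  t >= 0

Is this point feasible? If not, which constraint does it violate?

feasible

(i): 43 ≤ 217 ✓
(ii): -131 ≤ -131 ✓
(iii): 241 ≥ -60 ✓
(iv): 107 ≥ 0 ✓
(v): 99 ≥ 0 ✓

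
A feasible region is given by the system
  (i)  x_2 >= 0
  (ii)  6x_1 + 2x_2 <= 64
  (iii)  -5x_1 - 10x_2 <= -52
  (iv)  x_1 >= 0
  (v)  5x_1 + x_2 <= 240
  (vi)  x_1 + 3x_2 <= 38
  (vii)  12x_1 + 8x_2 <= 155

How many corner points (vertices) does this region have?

6

Of the 21 pairwise boundary intersections, those satisfying every inequality are:
  (32/3, 0)
  (52/5, 0)
  (101/12, 27/4)
  (0, 26/5)
  (0, 38/3)
  (23/4, 43/4)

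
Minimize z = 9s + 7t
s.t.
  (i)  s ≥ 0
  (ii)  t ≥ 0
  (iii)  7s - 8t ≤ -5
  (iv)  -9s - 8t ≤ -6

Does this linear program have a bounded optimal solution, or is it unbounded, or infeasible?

bounded optimum

Feasible corners and z = 9s + 7t:
  (0, 3/4) → z = 21/4
  (1/16, 87/128) → z = 681/128
The feasible region has finitely many vertices and no improving ray; the minimum is 21/4 at (0, 3/4).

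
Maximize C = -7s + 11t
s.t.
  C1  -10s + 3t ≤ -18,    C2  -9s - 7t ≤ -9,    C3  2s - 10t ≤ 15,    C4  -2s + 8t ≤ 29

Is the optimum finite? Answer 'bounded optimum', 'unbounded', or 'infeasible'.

Corner points and C = -7s + 11t:
  (153/97, -72/97) → C = -1863/97
  (231/74, 163/37) → C = 1969/74
  (15/8, -9/8) → C = -51/2
The feasible region has finitely many vertices and no improving ray; the maximum is 1969/74 at (231/74, 163/37).

bounded optimum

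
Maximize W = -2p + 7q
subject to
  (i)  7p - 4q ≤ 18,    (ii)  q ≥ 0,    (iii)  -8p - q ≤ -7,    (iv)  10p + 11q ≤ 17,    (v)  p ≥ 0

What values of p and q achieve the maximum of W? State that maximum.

Corner points and W = -2p + 7q:
  (7/8, 0) → W = -7/4
  (17/10, 0) → W = -17/5
  (10/13, 11/13) → W = 57/13

The optimum lies where -8p - q = -7 and 10p + 11q = 17.
Solving simultaneously gives p = 10/13, q = 11/13.

p = 10/13, q = 11/13, maximum W = 57/13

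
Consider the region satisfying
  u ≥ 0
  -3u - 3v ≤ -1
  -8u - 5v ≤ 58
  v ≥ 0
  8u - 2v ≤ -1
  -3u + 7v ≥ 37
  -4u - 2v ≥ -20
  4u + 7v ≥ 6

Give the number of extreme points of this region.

Pairwise boundary intersections that survive every other constraint:
  (0, 37/7)
  (0, 10)
  (67/50, 293/50)
  (19/12, 41/6)

4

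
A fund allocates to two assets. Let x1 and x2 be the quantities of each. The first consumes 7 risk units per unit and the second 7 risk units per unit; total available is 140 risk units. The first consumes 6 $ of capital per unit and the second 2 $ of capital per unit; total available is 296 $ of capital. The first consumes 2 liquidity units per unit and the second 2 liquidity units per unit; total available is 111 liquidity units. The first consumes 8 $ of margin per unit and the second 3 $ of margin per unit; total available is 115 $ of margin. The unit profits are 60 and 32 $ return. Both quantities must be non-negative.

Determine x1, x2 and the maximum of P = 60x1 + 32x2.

x1 = 11, x2 = 9, maximum P = 948

Feasible corners and P = 60x1 + 32x2:
  (0, 0) → P = 0
  (0, 20) → P = 640
  (115/8, 0) → P = 1725/2
  (11, 9) → P = 948

At the optimal vertex, 7x1 + 7x2 = 140 and 8x1 + 3x2 = 115.
Solving simultaneously gives x1 = 11, x2 = 9.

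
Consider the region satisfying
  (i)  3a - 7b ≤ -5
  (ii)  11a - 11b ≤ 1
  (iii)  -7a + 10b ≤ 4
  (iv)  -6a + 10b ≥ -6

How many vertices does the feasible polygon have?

3

Intersecting each pair of boundary lines and keeping only the points that satisfy every inequality leaves:
  (31/22, 29/22)
  (22/19, 23/19)
  (18/11, 17/11)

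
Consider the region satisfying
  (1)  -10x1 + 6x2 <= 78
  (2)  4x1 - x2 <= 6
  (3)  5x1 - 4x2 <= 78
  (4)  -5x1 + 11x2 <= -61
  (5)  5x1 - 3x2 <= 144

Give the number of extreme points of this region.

4

Intersecting each pair of boundary lines and keeping only the points that satisfy every inequality leaves:
  (-78, -117)
  (-153/10, -25/2)
  (-54/11, -282/11)
  (5/39, -214/39)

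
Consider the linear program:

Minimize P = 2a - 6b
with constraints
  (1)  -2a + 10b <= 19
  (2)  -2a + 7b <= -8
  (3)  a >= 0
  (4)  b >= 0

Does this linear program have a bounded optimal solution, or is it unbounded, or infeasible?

Corner points and P = 2a - 6b:
  (71/2, 9) → P = 17
  (4, 0) → P = 8
The feasible region has finitely many vertices and no improving ray; the minimum is 8 at (4, 0).

bounded optimum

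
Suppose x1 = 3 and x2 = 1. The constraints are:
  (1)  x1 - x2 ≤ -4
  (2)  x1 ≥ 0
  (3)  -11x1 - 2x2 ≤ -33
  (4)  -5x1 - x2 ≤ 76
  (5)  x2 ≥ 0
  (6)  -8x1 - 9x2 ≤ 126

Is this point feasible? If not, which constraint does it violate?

Constraint (1): x1 - x2 = 2, which is not ≤ -4. All other constraints are satisfied.

not feasible — violates (1)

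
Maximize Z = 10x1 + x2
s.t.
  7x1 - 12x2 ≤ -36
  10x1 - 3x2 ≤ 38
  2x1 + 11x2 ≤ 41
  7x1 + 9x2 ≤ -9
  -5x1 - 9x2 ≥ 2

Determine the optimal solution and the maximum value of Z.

Vertices and Z = 10x1 + x2:
  (-144/49, 9/7) → Z = -1377/49
  (-391/37, 209/37) → Z = -3701/37
  (-7/2, 31/18) → Z = -599/18
The feasible region is unbounded (it extends along (-11, 2), (-12, -7)), but Z strictly decreases along every unbounded feasible direction, so there is no improving ray and the maximum is attained at a vertex.

x1 = -144/49, x2 = 9/7, maximum Z = -1377/49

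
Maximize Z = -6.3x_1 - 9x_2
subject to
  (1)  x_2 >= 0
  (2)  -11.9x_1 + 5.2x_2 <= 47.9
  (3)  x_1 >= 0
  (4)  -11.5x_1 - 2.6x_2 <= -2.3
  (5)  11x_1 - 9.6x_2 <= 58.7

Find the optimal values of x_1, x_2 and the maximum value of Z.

x_1 = 0.2, x_2 = 0, maximum Z = -1.26

The feasible region is unbounded (it extends along (52, 119), (48, 55)), but Z strictly decreases along every unbounded feasible direction, so there is no improving ray and the maximum is attained at a vertex.

At the optimal vertex, x_2 = 0 and -11.5x_1 - 2.6x_2 = -2.3.
Solving simultaneously gives x_1 = 1/5, x_2 = 0.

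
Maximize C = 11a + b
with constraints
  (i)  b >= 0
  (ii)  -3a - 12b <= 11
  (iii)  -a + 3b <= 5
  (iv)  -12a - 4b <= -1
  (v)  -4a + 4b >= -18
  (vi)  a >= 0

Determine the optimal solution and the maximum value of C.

Corner points and C = 11a + b:
  (1/12, 0) → C = 11/12
  (9/2, 0) → C = 99/2
  (37/4, 19/4) → C = 213/2
  (0, 5/3) → C = 5/3
  (0, 1/4) → C = 1/4

a = 37/4, b = 19/4, maximum C = 213/2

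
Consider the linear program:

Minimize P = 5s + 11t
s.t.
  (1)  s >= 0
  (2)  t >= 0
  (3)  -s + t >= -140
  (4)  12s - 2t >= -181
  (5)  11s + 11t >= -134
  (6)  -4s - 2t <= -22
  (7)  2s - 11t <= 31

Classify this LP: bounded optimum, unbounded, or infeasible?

bounded optimum

Extreme points and P = 5s + 11t:
  (0, 181/2) → P = 1991/2
  (0, 11) → P = 121
  (11/2, 0) → P = 55/2
  (31/2, 0) → P = 155/2
  (503/3, 83/3) → P = 3428/3
The feasible region has finitely many vertices and no improving ray; the minimum is 55/2 at (11/2, 0).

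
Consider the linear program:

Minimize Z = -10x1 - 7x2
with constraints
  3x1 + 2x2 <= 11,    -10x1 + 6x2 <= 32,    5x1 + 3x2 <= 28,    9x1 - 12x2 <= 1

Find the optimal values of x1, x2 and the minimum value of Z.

x1 = 1/19, x2 = 103/19, minimum Z = -731/19

Vertices and Z = -10x1 - 7x2:
  (1/19, 103/19) → Z = -731/19
  (67/27, 16/9) → Z = -1006/27
  (-65/11, -149/33) → Z = 2993/33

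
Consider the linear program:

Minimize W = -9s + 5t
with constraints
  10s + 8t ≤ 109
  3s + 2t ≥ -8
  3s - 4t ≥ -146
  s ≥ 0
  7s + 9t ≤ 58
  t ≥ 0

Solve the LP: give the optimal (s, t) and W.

s = 58/7, t = 0, minimum W = -522/7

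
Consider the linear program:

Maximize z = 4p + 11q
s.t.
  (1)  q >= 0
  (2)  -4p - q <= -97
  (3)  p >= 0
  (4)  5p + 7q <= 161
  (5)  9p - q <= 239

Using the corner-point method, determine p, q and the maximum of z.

p = 518/23, q = 159/23, maximum z = 3821/23

Feasible corners and z = 4p + 11q:
  (97/4, 0) → z = 97
  (239/9, 0) → z = 956/9
  (518/23, 159/23) → z = 3821/23
  (917/34, 127/34) → z = 5065/34

At the optimal vertex, -4p - q = -97 and 5p + 7q = 161.
Solving simultaneously gives p = 518/23, q = 159/23.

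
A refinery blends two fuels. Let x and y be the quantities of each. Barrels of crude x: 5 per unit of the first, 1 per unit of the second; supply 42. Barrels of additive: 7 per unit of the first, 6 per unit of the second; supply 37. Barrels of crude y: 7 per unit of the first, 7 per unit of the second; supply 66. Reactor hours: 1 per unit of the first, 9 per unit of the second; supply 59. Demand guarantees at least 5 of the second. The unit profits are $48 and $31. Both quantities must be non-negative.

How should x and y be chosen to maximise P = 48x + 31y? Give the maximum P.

Corner points and P = 48x + 31y:
  (0, 37/6) → P = 1147/6
  (0, 5) → P = 155
  (1, 5) → P = 203

x = 1, y = 5, maximum P = 203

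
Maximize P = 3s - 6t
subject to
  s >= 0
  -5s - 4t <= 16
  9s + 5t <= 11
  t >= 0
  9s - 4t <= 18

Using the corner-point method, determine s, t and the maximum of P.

Vertices and P = 3s - 6t:
  (0, 11/5) → P = -66/5
  (0, 0) → P = 0
  (11/9, 0) → P = 11/3

The binding constraints are 9s + 5t = 11 and t = 0.
Solving simultaneously gives s = 11/9, t = 0.

s = 11/9, t = 0, maximum P = 11/3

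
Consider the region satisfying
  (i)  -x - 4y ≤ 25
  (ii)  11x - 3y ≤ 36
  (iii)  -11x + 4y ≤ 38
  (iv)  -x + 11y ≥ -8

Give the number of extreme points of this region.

3

Of the 6 pairwise boundary intersections, those satisfying every inequality are:
  (258/11, 74)
  (186/59, -26/59)
  (-50/13, -14/13)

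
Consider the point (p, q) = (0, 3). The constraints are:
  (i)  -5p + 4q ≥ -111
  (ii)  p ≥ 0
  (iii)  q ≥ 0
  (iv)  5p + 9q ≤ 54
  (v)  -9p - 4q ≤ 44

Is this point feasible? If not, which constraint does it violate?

(i): 12 ≥ -111 ✓
(ii): 0 ≥ 0 ✓
(iii): 3 ≥ 0 ✓
(iv): 27 ≤ 54 ✓
(v): -12 ≤ 44 ✓

feasible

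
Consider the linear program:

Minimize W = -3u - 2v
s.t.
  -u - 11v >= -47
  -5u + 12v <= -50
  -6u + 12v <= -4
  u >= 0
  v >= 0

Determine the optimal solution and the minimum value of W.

u = 47, v = 0, minimum W = -141

Corner points and W = -3u - 2v:
  (1114/67, 185/67) → W = -3712/67
  (47, 0) → W = -141
  (10, 0) → W = -30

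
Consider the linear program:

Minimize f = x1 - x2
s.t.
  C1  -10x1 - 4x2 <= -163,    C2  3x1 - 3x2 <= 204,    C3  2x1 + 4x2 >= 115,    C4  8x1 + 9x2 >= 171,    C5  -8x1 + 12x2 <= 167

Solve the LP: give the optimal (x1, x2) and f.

Corner points and f = x1 - x2:
  (129/2, -7/2) → f = 68
  (983/4, 711/4) → f = 68
  (89/7, 627/28) → f = -271/28

At the optimal vertex, 2x1 + 4x2 = 115 and -8x1 + 12x2 = 167.
Solving simultaneously gives x1 = 89/7, x2 = 627/28.

x1 = 89/7, x2 = 627/28, minimum f = -271/28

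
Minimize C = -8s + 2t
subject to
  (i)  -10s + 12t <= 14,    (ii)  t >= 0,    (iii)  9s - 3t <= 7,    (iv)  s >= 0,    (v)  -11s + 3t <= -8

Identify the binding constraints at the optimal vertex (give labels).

Corner points and C = -8s + 2t:
  (21/13, 98/39) → C = -308/39
  (23/17, 39/17) → C = -106/17
  (7/9, 0) → C = -56/9
  (8/11, 0) → C = -64/11

The minimum is at (21/13, 98/39). Substituting into each constraint, equality holds for (i) and (iii); the remaining constraints have slack.

(i) and (iii)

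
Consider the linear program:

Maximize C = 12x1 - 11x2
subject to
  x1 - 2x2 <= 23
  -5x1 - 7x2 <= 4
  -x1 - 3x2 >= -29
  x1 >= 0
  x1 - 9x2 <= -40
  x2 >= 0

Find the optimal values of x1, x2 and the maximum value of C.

Extreme points and C = 12x1 - 11x2:
  (0, 29/3) → C = -319/3
  (47/4, 23/4) → C = 311/4
  (0, 40/9) → C = -440/9

The binding constraints are -x1 - 3x2 = -29 and x1 - 9x2 = -40.
Solving simultaneously gives x1 = 47/4, x2 = 23/4.

x1 = 47/4, x2 = 23/4, maximum C = 311/4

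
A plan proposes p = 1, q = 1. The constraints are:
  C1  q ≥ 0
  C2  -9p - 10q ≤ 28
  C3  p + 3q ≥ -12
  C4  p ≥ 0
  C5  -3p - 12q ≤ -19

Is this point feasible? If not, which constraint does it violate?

Constraint C5: -3p - 12q = -15, which is not ≤ -19. All other constraints are satisfied.

not feasible — violates C5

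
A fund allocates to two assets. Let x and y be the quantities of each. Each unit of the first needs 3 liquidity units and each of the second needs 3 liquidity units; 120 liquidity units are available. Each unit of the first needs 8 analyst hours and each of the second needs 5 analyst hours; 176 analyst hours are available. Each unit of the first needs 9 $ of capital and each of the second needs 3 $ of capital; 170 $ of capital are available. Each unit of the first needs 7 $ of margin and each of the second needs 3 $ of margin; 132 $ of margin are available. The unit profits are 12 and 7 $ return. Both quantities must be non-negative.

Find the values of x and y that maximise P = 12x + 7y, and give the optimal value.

x = 12, y = 16, maximum P = 256

Feasible corners and P = 12x + 7y:
  (0, 0) → P = 0
  (0, 176/5) → P = 1232/5
  (132/7, 0) → P = 1584/7
  (12, 16) → P = 256

The binding constraints are 8x + 5y = 176 and 7x + 3y = 132.
Solving simultaneously gives x = 12, y = 16.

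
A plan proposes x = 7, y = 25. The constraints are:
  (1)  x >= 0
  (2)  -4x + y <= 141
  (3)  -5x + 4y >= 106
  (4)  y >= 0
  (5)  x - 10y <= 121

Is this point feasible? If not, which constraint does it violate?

not feasible — violates (3)

Constraint (3): -5x + 4y = 65, which is not ≥ 106. All other constraints are satisfied.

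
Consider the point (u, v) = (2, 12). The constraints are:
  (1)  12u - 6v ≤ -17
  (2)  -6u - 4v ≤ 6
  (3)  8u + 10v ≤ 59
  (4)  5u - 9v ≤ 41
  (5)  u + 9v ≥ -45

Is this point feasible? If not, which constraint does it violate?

not feasible — violates (3)

Constraint (3): 8u + 10v = 136, which is not ≤ 59. All other constraints are satisfied.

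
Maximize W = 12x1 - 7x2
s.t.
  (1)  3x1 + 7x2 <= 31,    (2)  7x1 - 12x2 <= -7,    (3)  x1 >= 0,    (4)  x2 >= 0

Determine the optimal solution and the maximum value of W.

Vertices and W = 12x1 - 7x2:
  (19/5, 14/5) → W = 26
  (0, 31/7) → W = -31
  (0, 7/12) → W = -49/12

The binding constraints are 3x1 + 7x2 = 31 and 7x1 - 12x2 = -7.
Solving simultaneously gives x1 = 19/5, x2 = 14/5.

x1 = 19/5, x2 = 14/5, maximum W = 26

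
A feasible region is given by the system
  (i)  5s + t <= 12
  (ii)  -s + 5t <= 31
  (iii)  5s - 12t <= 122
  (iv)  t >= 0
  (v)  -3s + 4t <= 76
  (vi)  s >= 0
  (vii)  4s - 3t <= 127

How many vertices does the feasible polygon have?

The feasible vertices (each the meet of two boundaries and inside every other half-plane) are:
  (29/26, 167/26)
  (12/5, 0)
  (0, 31/5)
  (0, 0)

4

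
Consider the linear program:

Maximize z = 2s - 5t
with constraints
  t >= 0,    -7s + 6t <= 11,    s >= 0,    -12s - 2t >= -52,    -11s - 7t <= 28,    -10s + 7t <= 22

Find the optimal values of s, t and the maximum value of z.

The binding constraints are t = 0 and -12s - 2t = -52.
Solving simultaneously gives s = 13/3, t = 0.

s = 13/3, t = 0, maximum z = 26/3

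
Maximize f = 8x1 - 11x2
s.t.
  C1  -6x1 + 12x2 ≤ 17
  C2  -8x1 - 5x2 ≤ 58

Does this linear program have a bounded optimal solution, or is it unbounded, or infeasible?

From the feasible point (-781/126, -106/63), moving in the direction (5, -8) keeps every constraint satisfied while f increases without bound.

unbounded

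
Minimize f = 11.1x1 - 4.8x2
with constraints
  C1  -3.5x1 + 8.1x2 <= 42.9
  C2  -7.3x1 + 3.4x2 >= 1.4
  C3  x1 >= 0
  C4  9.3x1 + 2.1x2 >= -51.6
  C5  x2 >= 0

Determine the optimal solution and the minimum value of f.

x1 = 0, x2 = 143/27, minimum f = -1144/45

Extreme points and f = 11.1x1 - 4.8x2:
  (13452/4723, 30827/4723) → f = 6738/23615
  (0, 143/27) → f = -1144/45
  (0, 7/17) → f = -168/85

The binding constraints are -3.5x1 + 8.1x2 = 42.9 and x1 = 0.
Solving simultaneously gives x1 = 0, x2 = 143/27.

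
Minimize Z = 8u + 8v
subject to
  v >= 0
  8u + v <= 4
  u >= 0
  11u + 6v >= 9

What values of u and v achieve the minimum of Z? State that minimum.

u = 15/37, v = 28/37, minimum Z = 344/37

Extreme points and Z = 8u + 8v:
  (0, 4) → Z = 32
  (15/37, 28/37) → Z = 344/37
  (0, 3/2) → Z = 12

The binding constraints are 8u + v = 4 and 11u + 6v = 9.
Solving simultaneously gives u = 15/37, v = 28/37.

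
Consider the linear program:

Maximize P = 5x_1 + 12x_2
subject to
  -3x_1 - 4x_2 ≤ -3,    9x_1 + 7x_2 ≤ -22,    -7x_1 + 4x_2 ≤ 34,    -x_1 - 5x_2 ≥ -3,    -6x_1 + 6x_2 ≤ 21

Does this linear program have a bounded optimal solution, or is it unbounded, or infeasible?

infeasible

The boundaries -3x_1 - 4x_2 = -3 and -x_1 - 5x_2 = -3 meet at (3/11, 6/11), but that point violates 9x_1 + 7x_2 ≤ -22. Every candidate vertex is excluded by some other constraint, so the feasible region is empty.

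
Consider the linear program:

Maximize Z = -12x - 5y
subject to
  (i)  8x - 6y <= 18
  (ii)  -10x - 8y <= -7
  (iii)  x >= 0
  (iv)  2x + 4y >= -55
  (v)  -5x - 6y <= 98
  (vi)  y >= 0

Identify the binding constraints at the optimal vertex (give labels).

Extreme points and Z = -12x - 5y:
  (9/4, 0) → Z = -27
  (0, 7/8) → Z = -35/8
  (7/10, 0) → Z = -42/5
The feasible region is unbounded (it extends along (0, 1), (3, 4)), but Z strictly decreases along every unbounded feasible direction, so there is no improving ray and the maximum is attained at a vertex.

The maximum is at (0, 7/8). Substituting into each constraint, equality holds for (ii) and (iii); the remaining constraints have slack.

(ii) and (iii)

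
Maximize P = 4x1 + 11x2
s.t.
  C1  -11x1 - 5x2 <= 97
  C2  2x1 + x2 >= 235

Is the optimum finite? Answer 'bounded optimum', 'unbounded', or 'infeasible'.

unbounded

From the feasible point (-1272, 2779), moving in the direction (-5, 11) keeps every constraint satisfied while P increases without bound.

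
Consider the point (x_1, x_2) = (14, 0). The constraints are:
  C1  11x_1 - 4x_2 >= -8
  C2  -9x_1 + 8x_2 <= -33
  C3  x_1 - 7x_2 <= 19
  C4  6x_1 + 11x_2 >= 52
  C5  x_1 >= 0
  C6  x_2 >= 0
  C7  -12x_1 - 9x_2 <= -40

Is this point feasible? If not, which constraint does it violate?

C1: 154 ≥ -8 ✓
C2: -126 ≤ -33 ✓
C3: 14 ≤ 19 ✓
C4: 84 ≥ 52 ✓
C5: 14 ≥ 0 ✓
C6: 0 ≥ 0 ✓
C7: -168 ≤ -40 ✓

feasible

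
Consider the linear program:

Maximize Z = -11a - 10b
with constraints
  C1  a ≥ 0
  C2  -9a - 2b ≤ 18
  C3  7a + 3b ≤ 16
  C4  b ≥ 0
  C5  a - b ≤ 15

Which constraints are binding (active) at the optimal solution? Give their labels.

Feasible corners and Z = -11a - 10b:
  (0, 16/3) → Z = -160/3
  (0, 0) → Z = 0
  (16/7, 0) → Z = -176/7

The maximum is at (0, 0). Substituting into each constraint, equality holds for C1 and C4; the remaining constraints have slack.

C1 and C4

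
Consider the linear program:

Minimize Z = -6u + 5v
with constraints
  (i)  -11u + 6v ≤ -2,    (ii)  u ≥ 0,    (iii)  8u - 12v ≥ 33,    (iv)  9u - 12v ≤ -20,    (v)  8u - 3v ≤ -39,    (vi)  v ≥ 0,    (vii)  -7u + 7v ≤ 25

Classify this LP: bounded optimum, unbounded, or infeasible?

The boundaries v = 0 and -7u + 7v = 25 meet at (-25/7, 0), but that point violates -11u + 6v ≤ -2. Every candidate vertex is excluded by some other constraint, so the feasible region is empty.

infeasible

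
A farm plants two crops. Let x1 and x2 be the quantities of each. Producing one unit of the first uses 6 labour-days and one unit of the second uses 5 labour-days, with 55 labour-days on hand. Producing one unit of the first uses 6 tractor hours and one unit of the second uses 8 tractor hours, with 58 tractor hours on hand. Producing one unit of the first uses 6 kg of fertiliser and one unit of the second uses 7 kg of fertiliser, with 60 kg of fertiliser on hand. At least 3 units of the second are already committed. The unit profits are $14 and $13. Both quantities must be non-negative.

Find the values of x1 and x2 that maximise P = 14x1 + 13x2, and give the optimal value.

x1 = 17/3, x2 = 3, maximum P = 355/3

Feasible corners and P = 14x1 + 13x2:
  (0, 29/4) → P = 377/4
  (0, 3) → P = 39
  (17/3, 3) → P = 355/3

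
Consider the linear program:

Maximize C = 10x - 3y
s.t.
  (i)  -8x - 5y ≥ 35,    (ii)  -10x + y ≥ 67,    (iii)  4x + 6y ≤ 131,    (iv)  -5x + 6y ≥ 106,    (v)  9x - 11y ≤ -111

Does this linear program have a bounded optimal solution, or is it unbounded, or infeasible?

bounded optimum

Corner points and C = 10x - 3y:
  (-865/28, 297/7) → C = -6107/14
  (-740/73, 673/73) → C = -9419/73
  (-500, -399) → C = -3803
The feasible region has finitely many vertices and no improving ray; the maximum is -9419/73 at (-740/73, 673/73).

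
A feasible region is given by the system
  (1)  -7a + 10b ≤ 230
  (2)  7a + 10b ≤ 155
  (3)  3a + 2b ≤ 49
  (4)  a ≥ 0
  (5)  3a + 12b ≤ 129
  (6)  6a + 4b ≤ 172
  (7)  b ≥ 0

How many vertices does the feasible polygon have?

Intersecting each pair of boundary lines and keeping only the points that satisfy every inequality leaves:
  (45/4, 61/8)
  (95/9, 73/9)
  (49/3, 0)
  (0, 43/4)
  (0, 0)

5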